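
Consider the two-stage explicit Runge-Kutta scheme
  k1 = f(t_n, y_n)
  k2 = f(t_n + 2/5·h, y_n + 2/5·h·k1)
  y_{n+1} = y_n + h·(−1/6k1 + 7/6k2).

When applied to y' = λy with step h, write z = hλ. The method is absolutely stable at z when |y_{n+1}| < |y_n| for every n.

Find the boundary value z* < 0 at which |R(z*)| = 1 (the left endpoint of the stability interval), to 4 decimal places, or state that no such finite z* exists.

Test eqn y'=λy, z=hλ:
  k1=λy_n ⇒ h·k1=z·y_n;  k2=λ(1+2/5z)y_n ⇒ h·k2=z(1+2/5z)y_n
  y_{n+1}/y_n = 1 − 1/6z + 7/6z(1+2/5z) = 1 + z + 7/15z²
  ⇒ R(z) = 1 + z + 7/15z².

Boundary: |R(x)|=1, x<0.
x=-0.72: |R|=0.5219
R=1: x+7/15x²=0 ⇒ x=−15/7=-2.1429; min R=1−1/(4·7/15)=0.4643>−1
Confirm numerically:
  x=-1.638: |R|=0.61409 <1
  x=-1.539: |R|=0.56631 <1
  x=-1.538: |R|=0.56587 <1
  x=-2.693: |R|=1.69138 >1
  x=-2.186: |R|=1.04401 >1
  x=-2.164: |R|=1.02135 >1
So |R|<1 on (-2.1429, 0).

left endpoint -2.1429.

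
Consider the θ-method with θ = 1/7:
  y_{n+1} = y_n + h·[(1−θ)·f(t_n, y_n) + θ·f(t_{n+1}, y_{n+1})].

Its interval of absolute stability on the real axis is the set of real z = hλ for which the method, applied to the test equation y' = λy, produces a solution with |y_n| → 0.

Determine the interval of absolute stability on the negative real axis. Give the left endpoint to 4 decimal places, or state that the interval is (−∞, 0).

(-2.8000, 0).

With y'=λy (z=hλ):
  y_{n+1} = y_n + z·[6/7·y_n + 1/7·y_{n+1}] ⇒ (1 − 1/7z)y_{n+1} = (1 + 6/7z)y_n
  so R(z) = (1 + 6/7z)/(1 − 1/7z).

Solve |R(x)|<1 on ℝ⁻.
x=-0.69: |R|=0.3719
R=−1: 1+6/7x = −1+1/7x ⇒ -5/7x=2 ⇒ x=2/(-5/7)=-2.8000
Confirm numerically:
  x=-2.466: |R|=0.82358 <1
  x=-2.436: |R|=0.80712 <1
  x=-1.615: |R|=0.31225 <1
  x=-1.492: |R|=0.22986 <1
  x=-3.386: |R|=1.28211 >1
  x=-3.062: |R|=1.13019 >1
Stable set (-2.8000, 0).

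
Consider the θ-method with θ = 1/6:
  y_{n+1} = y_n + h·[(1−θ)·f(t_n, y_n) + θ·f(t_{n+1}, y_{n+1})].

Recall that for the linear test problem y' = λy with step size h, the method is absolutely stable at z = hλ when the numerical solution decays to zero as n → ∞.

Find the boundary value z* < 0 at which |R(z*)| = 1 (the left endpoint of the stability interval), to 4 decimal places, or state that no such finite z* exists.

On y'=λy, z=hλ:
  y_{n+1} = y_n + z·[5/6·y_n + 1/6·y_{n+1}] ⇒ (1 − 1/6z)y_{n+1} = (1 + 5/6z)y_n
  ⇒ R(z) = (1 + 5/6z)/(1 − 1/6z).

Need |R(x)|<1, x<0.
x=-0.89: |R|=0.2250
R=−1: 1+5/6x = −1+1/6x ⇒ -2/3x=2 ⇒ x=2/(-2/3)=-3.0000
Confirm numerically:
  x=-1.592: |R|=0.25817 <1
  x=-1.546: |R|=0.22926 <1
  x=-1.231: |R|=0.02144 <1
  x=-3.187: |R|=1.08142 >1
  x=-3.108: |R|=1.04743 >1
Stable set (-3.0000, 0).

z* = -3.0000.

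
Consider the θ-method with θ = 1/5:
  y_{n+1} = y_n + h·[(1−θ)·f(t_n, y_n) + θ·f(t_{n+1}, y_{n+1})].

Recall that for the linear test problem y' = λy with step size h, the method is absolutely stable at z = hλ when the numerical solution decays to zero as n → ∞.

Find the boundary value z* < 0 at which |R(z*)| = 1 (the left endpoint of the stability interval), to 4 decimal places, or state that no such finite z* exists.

With y'=λy (z=hλ):
  y_{n+1} = y_n + z·[4/5·y_n + 1/5·y_{n+1}] ⇒ (1 − 1/5z)y_{n+1} = (1 + 4/5z)y_n
  Hence R(z) = (1 + 4/5z)/(1 − 1/5z).

Boundary: |R(x)|=1, x<0.
x=-0.47: |R|=0.5704
R=−1: 1+4/5x = −1+1/5x ⇒ -3/5x=2 ⇒ x=2/(-3/5)=-3.3333
Confirm numerically:
  x=-3.068: |R|=0.90134 <1
  x=-2.938: |R|=0.85059 <1
  x=-2.843: |R|=0.81244 <1
  x=-3.834: |R|=1.17002 >1
  x=-3.554: |R|=1.07739 >1
Stable set (-3.3333, 0).

z* = -3.3333.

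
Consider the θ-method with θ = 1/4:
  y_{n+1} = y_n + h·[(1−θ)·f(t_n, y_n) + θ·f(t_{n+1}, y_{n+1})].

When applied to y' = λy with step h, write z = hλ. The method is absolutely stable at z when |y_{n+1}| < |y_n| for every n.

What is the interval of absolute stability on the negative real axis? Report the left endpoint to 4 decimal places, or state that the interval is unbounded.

(-4.0000, 0).

On y'=λy, z=hλ:
  y_{n+1} = y_n + z·[3/4·y_n + 1/4·y_{n+1}] ⇒ (1 − 1/4z)y_{n+1} = (1 + 3/4z)y_n
  R(z) = (1 + 3/4z)/(1 − 1/4z).

Need |R(x)|<1, x<0.
x=-1.13: |R|=0.1189
R=−1: 1+3/4x = −1+1/4x ⇒ -1/2x=2 ⇒ x=2/(-1/2)=-4.0000
Confirm numerically:
  x=-3.761: |R|=0.93841 <1
  x=-2.613: |R|=0.58052 <1
  x=-2.252: |R|=0.44082 <1
  x=-1.942: |R|=0.30730 <1
  x=-4.593: |R|=1.13802 >1
  x=-4.496: |R|=1.11676 >1
  x=-4.297: |R|=1.07159 >1
Interval (-4.0000, 0).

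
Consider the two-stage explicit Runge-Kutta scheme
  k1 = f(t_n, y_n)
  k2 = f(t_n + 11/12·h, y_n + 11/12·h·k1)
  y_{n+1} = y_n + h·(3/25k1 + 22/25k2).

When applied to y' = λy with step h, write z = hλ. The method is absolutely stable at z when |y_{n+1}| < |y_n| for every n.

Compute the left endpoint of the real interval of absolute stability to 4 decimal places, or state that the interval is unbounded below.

left endpoint -1.2397.

With y'=λy (z=hλ):
  k1=λy_n ⇒ h·k1=z·y_n;  k2=λ(1+11/12z)y_n ⇒ h·k2=z(1+11/12z)y_n
  y_{n+1}/y_n = 1 + 3/25z + 22/25z(1+11/12z) = 1 + z + 121/150z²
  R(z) = 1 + z + 121/150z².

Solve |R(x)|<1 on ℝ⁻.
x=-1.09: |R|=0.8684
R=1: x+121/150x²=0 ⇒ x=−150/121=-1.2397; min R=1−1/(4·121/150)=0.6901>−1
Confirm numerically:
  x=-1.054: |R|=0.84214 <1
  x=-0.994: |R|=0.80302 <1
  x=-0.932: |R|=0.76869 <1
  x=-1.521: |R|=1.34518 >1
  x=-1.520: |R|=1.34372 >1
  x=-1.313: |R|=1.07767 >1
Interval (-1.2397, 0).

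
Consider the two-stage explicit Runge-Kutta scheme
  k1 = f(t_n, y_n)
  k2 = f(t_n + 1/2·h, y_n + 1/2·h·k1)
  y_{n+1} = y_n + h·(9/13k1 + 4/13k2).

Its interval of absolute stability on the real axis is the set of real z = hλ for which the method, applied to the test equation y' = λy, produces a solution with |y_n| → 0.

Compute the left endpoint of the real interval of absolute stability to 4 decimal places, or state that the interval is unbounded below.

With y'=λy (z=hλ):
  k1=λy_n ⇒ h·k1=z·y_n;  k2=λ(1+1/2z)y_n ⇒ h·k2=z(1+1/2z)y_n
  y_{n+1}/y_n = 1 + 9/13z + 4/13z(1+1/2z) = 1 + z + 2/13z²
  Hence R(z) = 1 + z + 2/13z².

Boundary: |R(x)|=1, x<0.
x=-1.64: |R|=0.2262
R=1: x+2/13x²=0 ⇒ x=−13/2=-6.5000; min R=1−1/(4·2/13)=-0.6250>−1
Confirm numerically:
  x=-3.808: |R|=0.57710 <1
  x=-3.121: |R|=0.62244 <1
  x=-2.720: |R|=0.58178 <1
  x=-6.776: |R|=1.28772 >1
  x=-6.697: |R|=1.20297 >1
  x=-6.601: |R|=1.10257 >1
Stable set (-6.5000, 0).

z* = -6.5000.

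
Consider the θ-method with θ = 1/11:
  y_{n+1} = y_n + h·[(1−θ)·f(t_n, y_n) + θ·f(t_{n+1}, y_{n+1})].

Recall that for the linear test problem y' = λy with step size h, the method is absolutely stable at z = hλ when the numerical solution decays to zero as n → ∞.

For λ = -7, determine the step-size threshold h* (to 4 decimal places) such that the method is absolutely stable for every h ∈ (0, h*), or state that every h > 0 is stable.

On y'=λy, z=hλ:
  y_{n+1} = y_n + z·[10/11·y_n + 1/11·y_{n+1}] ⇒ (1 − 1/11z)y_{n+1} = (1 + 10/11z)y_n
  R(z) = (1 + 10/11z)/(1 − 1/11z).

Need |R(x)|<1, x<0.
x=-1.21: |R|=0.0901
R=−1: 1+10/11x = −1+1/11x ⇒ -9/11x=2 ⇒ x=2/(-9/11)=-2.4444
Confirm numerically:
  x=-2.347: |R|=0.93429 <1
  x=-2.004: |R|=0.69517 <1
  x=-1.543: |R|=0.35319 <1
  x=-1.380: |R|=0.22617 <1
  x=-2.979: |R|=1.34416 >1
  x=-2.930: |R|=1.31371 >1
  x=-2.806: |R|=1.23569 >1
So |R|<1 on (-2.4444, 0).

(-2.4444,0); λ=-7 ⇒ h* = (22/9)/7 = 0.3492.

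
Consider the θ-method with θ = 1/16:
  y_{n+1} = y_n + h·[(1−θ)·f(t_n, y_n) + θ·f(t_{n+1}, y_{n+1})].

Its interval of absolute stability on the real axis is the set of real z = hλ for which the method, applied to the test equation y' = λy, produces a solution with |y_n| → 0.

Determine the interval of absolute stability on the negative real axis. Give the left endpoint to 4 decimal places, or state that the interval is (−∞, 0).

Set f=λy, z=hλ:
  y_{n+1} = y_n + z·[15/16·y_n + 1/16·y_{n+1}] ⇒ (1 − 1/16z)y_{n+1} = (1 + 15/16z)y_n
  Hence R(z) = (1 + 15/16z)/(1 − 1/16z).

Solve |R(x)|<1 on ℝ⁻.
x=-0.43: |R|=0.5813
R=−1: 1+15/16x = −1+1/16x ⇒ -7/8x=2 ⇒ x=2/(-7/8)=-2.2857
Confirm numerically:
  x=-2.145: |R|=0.89143 <1
  x=-2.130: |R|=0.87976 <1
  x=-1.904: |R|=0.70152 <1
  x=-1.435: |R|=0.31689 <1
  x=-2.519: |R|=1.17636 >1
  x=-2.426: |R|=1.10659 >1
  x=-2.339: |R|=1.04068 >1
Interval (-2.2857, 0).

z∈(-2.2857,0).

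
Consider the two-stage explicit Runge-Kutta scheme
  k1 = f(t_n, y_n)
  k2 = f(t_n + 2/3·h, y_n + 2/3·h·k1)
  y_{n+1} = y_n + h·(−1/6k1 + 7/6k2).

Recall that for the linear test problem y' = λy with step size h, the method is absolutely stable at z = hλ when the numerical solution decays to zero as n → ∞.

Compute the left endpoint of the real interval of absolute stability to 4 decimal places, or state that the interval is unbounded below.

With y'=λy (z=hλ):
  k1=λy_n ⇒ h·k1=z·y_n;  k2=λ(1+2/3z)y_n ⇒ h·k2=z(1+2/3z)y_n
  y_{n+1}/y_n = 1 − 1/6z + 7/6z(1+2/3z) = 1 + z + 7/9z²
  ⇒ R(z) = 1 + z + 7/9z².

Need |R(x)|<1, x<0.
x=-0.66: |R|=0.6788
R=1: x+7/9x²=0 ⇒ x=−9/7=-1.2857; min R=1−1/(4·7/9)=0.6786>−1
Confirm numerically:
  x=-0.910: |R|=0.73408 <1
  x=-0.817: |R|=0.70216 <1
  x=-0.574: |R|=0.68226 <1
  x=-1.564: |R|=1.33852 >1
  x=-1.373: |R|=1.09321 >1
  x=-1.326: |R|=1.04155 >1
Interval (-1.2857, 0).

left endpoint -1.2857.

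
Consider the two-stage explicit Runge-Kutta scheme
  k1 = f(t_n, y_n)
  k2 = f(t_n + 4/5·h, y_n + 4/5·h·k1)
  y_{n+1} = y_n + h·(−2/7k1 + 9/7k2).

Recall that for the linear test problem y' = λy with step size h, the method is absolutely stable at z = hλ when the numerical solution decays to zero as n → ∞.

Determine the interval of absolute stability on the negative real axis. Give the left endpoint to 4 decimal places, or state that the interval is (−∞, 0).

(-0.9722, 0).

Test eqn y'=λy, z=hλ:
  k1=λy_n ⇒ h·k1=z·y_n;  k2=λ(1+4/5z)y_n ⇒ h·k2=z(1+4/5z)y_n
  y_{n+1}/y_n = 1 − 2/7z + 9/7z(1+4/5z) = 1 + z + 36/35z²
  R(z) = 1 + z + 36/35z².

Find x<0 with |R(x)|<1.
x=-1.75: |R|=2.4000
R=1: x+36/35x²=0 ⇒ x=−35/36=-0.9722; min R=1−1/(4·36/35)=0.7569>−1
Confirm numerically:
  x=-0.809: |R|=0.86418 <1
  x=-0.693: |R|=0.80097 <1
  x=-0.560: |R|=0.76256 <1
  x=-0.485: |R|=0.75695 <1
  x=-1.519: |R|=1.85429 >1
  x=-1.209: |R|=1.29444 >1
  x=-1.038: |R|=1.07023 >1
So |R|<1 on (-0.9722, 0).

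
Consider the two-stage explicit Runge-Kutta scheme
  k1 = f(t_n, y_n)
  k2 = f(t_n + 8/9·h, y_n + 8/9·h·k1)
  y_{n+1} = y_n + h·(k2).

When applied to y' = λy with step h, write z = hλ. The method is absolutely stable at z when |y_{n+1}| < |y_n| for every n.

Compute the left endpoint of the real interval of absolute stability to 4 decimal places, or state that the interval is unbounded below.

Test eqn y'=λy, z=hλ:
  k1=λy_n ⇒ h·k1=z·y_n;  k2=λ(1+8/9z)y_n ⇒ h·k2=z(1+8/9z)y_n
  y_{n+1}/y_n = 1 + z(1+8/9z) = 1 + z + 8/9z²
  R(z) = 1 + z + 8/9z².

Find x<0 with |R(x)|<1.
x=-1.77: |R|=2.0148
R=1: x+8/9x²=0 ⇒ x=−9/8=-1.1250; min R=1−1/(4·8/9)=0.7188>−1
Confirm numerically:
  x=-0.721: |R|=0.74108 <1
  x=-0.466: |R|=0.72703 <1
  x=-0.463: |R|=0.72755 <1
  x=-1.238: |R|=1.12435 >1
  x=-1.231: |R|=1.11599 >1
Stable set (-1.1250, 0).

left endpoint -1.1250.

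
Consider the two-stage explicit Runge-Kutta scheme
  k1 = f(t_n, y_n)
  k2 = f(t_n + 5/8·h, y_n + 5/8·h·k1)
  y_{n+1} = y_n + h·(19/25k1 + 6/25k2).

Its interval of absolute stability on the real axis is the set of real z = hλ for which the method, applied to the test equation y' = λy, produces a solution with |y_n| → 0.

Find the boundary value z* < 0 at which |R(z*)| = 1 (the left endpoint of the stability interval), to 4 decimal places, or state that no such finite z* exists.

z* = -6.6667.

Test eqn y'=λy, z=hλ:
  k1=λy_n ⇒ h·k1=z·y_n;  k2=λ(1+5/8z)y_n ⇒ h·k2=z(1+5/8z)y_n
  y_{n+1}/y_n = 1 + 19/25z + 6/25z(1+5/8z) = 1 + z + 3/20z²
  ⇒ R(z) = 1 + z + 3/20z².

Boundary: |R(x)|=1, x<0.
x=-0.44: |R|=0.5890
R=1: x+3/20x²=0 ⇒ x=−20/3=-6.6667; min R=1−1/(4·3/20)=-0.6667>−1
Confirm numerically:
  x=-6.455: |R|=0.79505 <1
  x=-6.393: |R|=0.73757 <1
  x=-4.793: |R|=0.34707 <1
  x=-4.706: |R|=0.38403 <1
  x=-7.227: |R|=1.60743 >1
  x=-7.032: |R|=1.38535 >1
  x=-6.749: |R|=1.08335 >1
Stable set (-6.6667, 0).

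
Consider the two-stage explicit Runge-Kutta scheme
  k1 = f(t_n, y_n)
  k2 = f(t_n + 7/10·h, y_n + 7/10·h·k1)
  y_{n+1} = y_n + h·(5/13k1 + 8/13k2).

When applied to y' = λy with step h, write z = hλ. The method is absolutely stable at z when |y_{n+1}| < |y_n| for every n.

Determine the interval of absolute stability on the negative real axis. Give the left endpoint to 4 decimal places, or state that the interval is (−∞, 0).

z∈(-2.3214,0).

On y'=λy, z=hλ:
  k1=λy_n ⇒ h·k1=z·y_n;  k2=λ(1+7/10z)y_n ⇒ h·k2=z(1+7/10z)y_n
  y_{n+1}/y_n = 1 + 5/13z + 8/13z(1+7/10z) = 1 + z + 28/65z²
  so R(z) = 1 + z + 28/65z².

Solve |R(x)|<1 on ℝ⁻.
x=-1.17: |R|=0.4197
R=1: x+28/65x²=0 ⇒ x=−65/28=-2.3214; min R=1−1/(4·28/65)=0.4196>−1
Confirm numerically:
  x=-1.985: |R|=0.71233 <1
  x=-1.814: |R|=0.60349 <1
  x=-1.160: |R|=0.41964 <1
  x=-1.146: |R|=0.41974 <1
  x=-2.891: |R|=1.70932 >1
  x=-2.375: |R|=1.05481 >1
  x=-2.347: |R|=1.02585 >1
So |R|<1 on (-2.3214, 0).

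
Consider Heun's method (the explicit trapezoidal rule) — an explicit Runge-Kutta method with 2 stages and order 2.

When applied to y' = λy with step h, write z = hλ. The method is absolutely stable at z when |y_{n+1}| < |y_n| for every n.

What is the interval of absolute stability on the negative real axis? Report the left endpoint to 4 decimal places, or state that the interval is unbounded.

Test eqn y'=λy, z=hλ:
  order 2, 2-stage ⇒ R(z)=1+z+z^2/2
  (e.g. R(-0.75)=0.53125, |R|=0.53125)

Need |R(x)|<1, x<0.
x=-0.75: |R|=0.5312
|R(-1.93)|=0.9325 |R(-1.23)|=0.5264 |R(-1.02)|=0.5002
Bisect:
  x_lo=-2.7064 |R|=1.9559  x_hi=-0.1750 |R|=0.8403
  mid=-1.44071 |R|=0.59711 →hi
  mid=-2.07355 |R|=1.07625 →lo
  mid=-1.75713 |R|=0.78662 →hi
  mid=-1.91534 |R|=0.91892 →hi
  mid=-1.99444 |R|=0.99446 →hi
  mid=-2.03400 |R|=1.03457 →lo
  mid=-2.01422 |R|=1.01432 →lo
  ...
  [-2.00001,-1.99985] ⇒ x*=-2.0000
So |R|<1 on (-2.0000, 0).

(-2.0000, 0).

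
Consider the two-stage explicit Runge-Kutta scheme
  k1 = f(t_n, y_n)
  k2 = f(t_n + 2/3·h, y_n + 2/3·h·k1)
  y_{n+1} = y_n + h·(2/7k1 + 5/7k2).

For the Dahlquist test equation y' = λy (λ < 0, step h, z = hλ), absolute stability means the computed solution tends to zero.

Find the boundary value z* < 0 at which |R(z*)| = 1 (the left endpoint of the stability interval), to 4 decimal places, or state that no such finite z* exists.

z* = -2.1000.

With y'=λy (z=hλ):
  k1=λy_n ⇒ h·k1=z·y_n;  k2=λ(1+2/3z)y_n ⇒ h·k2=z(1+2/3z)y_n
  y_{n+1}/y_n = 1 + 2/7z + 5/7z(1+2/3z) = 1 + z + 10/21z²
  R(z) = 1 + z + 10/21z².

Boundary: |R(x)|=1, x<0.
x=-1.12: |R|=0.4773
R=1: x+10/21x²=0 ⇒ x=−21/10=-2.1000; min R=1−1/(4·10/21)=0.4750>−1
Confirm numerically:
  x=-1.923: |R|=0.83792 <1
  x=-1.921: |R|=0.83626 <1
  x=-1.219: |R|=0.48860 <1
  x=-0.918: |R|=0.48330 <1
  x=-2.690: |R|=1.75576 >1
  x=-2.483: |R|=1.45285 >1
Interval (-2.1000, 0).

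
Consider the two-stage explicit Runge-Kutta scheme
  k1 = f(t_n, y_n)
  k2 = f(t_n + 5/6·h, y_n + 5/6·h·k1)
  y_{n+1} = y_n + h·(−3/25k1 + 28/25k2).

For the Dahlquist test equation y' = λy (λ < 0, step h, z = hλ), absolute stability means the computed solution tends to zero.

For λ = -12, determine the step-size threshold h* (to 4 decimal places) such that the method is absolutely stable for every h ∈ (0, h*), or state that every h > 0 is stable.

On y'=λy, z=hλ:
  k1=λy_n ⇒ h·k1=z·y_n;  k2=λ(1+5/6z)y_n ⇒ h·k2=z(1+5/6z)y_n
  y_{n+1}/y_n = 1 − 3/25z + 28/25z(1+5/6z) = 1 + z + 14/15z²
  Hence R(z) = 1 + z + 14/15z².

Solve |R(x)|<1 on ℝ⁻.
x=-1.61: |R|=1.8093
R=1: x+14/15x²=0 ⇒ x=−15/14=-1.0714; min R=1−1/(4·14/15)=0.7321>−1
Confirm numerically:
  x=-1.038: |R|=0.96761 <1
  x=-0.747: |R|=0.77381 <1
  x=-0.647: |R|=0.74370 <1
  x=-1.231: |R|=1.18334 >1
  x=-1.178: |R|=1.11717 >1
Stable set (-1.0714, 0).

(-1.0714,0); λ=-12 ⇒ h* = (15/14)/12 = 0.0893.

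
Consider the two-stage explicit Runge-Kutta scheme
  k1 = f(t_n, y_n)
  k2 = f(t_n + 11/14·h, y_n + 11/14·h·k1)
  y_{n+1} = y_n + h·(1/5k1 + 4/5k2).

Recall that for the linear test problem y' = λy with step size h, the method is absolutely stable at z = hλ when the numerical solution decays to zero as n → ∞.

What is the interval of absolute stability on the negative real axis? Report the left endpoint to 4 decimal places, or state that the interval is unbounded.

(-1.5909, 0).

Set f=λy, z=hλ:
  k1=λy_n ⇒ h·k1=z·y_n;  k2=λ(1+11/14z)y_n ⇒ h·k2=z(1+11/14z)y_n
  y_{n+1}/y_n = 1 + 1/5z + 4/5z(1+11/14z) = 1 + z + 22/35z²
  Hence R(z) = 1 + z + 22/35z².

Find x<0 with |R(x)|<1.
x=-0.58: |R|=0.6315
R=1: x+22/35x²=0 ⇒ x=−35/22=-1.5909; min R=1−1/(4·22/35)=0.6023>−1
Confirm numerically:
  x=-1.395: |R|=0.82822 <1
  x=-1.006: |R|=0.63014 <1
  x=-0.832: |R|=0.60311 <1
  x=-2.145: |R|=1.74707 >1
  x=-1.686: |R|=1.10077 >1
Interval (-1.5909, 0).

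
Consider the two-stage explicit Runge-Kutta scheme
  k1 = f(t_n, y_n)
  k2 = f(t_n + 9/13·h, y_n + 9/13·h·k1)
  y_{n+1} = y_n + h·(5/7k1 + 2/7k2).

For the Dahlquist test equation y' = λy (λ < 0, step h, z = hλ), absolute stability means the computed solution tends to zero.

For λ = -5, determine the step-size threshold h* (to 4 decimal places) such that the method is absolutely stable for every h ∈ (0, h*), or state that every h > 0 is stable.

Set f=λy, z=hλ:
  k1=λy_n ⇒ h·k1=z·y_n;  k2=λ(1+9/13z)y_n ⇒ h·k2=z(1+9/13z)y_n
  y_{n+1}/y_n = 1 + 5/7z + 2/7z(1+9/13z) = 1 + z + 18/91z²
  so R(z) = 1 + z + 18/91z².

Solve |R(x)|<1 on ℝ⁻.
x=-0.36: |R|=0.6656
R=1: x+18/91x²=0 ⇒ x=−91/18=-5.0556; min R=1−1/(4·18/91)=-0.2639>−1
Confirm numerically:
  x=-4.672: |R|=0.64554 <1
  x=-3.903: |R|=0.11020 <1
  x=-2.910: |R|=0.23499 <1
  x=-2.320: |R|=0.25535 <1
  x=-5.441: |R|=1.41483 >1
  x=-5.420: |R|=1.39072 >1
Stable set (-5.0556, 0).

(-5.0556,0); λ=-5 ⇒ h* = (91/18)/5 = 1.0111.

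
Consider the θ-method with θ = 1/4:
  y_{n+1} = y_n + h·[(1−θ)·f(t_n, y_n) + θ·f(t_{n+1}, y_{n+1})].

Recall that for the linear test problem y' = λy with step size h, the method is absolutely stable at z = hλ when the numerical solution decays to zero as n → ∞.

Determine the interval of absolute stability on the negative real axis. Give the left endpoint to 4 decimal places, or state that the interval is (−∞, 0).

Test eqn y'=λy, z=hλ:
  y_{n+1} = y_n + z·[3/4·y_n + 1/4·y_{n+1}] ⇒ (1 − 1/4z)y_{n+1} = (1 + 3/4z)y_n
  R(z) = (1 + 3/4z)/(1 − 1/4z).

Need |R(x)|<1, x<0.
x=-0.45: |R|=0.5955
R=−1: 1+3/4x = −1+1/4x ⇒ -1/2x=2 ⇒ x=2/(-1/2)=-4.0000
Confirm numerically:
  x=-2.753: |R|=0.63068 <1
  x=-2.100: |R|=0.37705 <1
  x=-1.756: |R|=0.22029 <1
  x=-4.362: |R|=1.08658 >1
  x=-4.037: |R|=1.00921 >1
Interval (-4.0000, 0).

(-4.0000, 0).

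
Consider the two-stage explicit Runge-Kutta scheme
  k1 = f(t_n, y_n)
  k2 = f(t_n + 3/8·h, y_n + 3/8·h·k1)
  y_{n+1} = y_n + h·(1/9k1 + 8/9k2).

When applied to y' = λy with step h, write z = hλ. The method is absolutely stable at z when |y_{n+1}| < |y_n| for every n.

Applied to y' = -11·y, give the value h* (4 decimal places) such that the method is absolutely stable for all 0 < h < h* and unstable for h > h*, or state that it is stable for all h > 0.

(-3.0000,0); λ=-11 ⇒ h* = (3)/11 = 0.2727.

Set f=λy, z=hλ:
  k1=λy_n ⇒ h·k1=z·y_n;  k2=λ(1+3/8z)y_n ⇒ h·k2=z(1+3/8z)y_n
  y_{n+1}/y_n = 1 + 1/9z + 8/9z(1+3/8z) = 1 + z + 1/3z²
  ⇒ R(z) = 1 + z + 1/3z².

Solve |R(x)|<1 on ℝ⁻.
x=-0.59: |R|=0.5260
R=1: x+1/3x²=0 ⇒ x=−3=-3.0000; min R=1−1/(4·1/3)=0.2500>−1
Confirm numerically:
  x=-2.582: |R|=0.64024 <1
  x=-2.288: |R|=0.45698 <1
  x=-1.403: |R|=0.25314 <1
  x=-3.402: |R|=1.45587 >1
  x=-3.398: |R|=1.45080 >1
Interval (-3.0000, 0).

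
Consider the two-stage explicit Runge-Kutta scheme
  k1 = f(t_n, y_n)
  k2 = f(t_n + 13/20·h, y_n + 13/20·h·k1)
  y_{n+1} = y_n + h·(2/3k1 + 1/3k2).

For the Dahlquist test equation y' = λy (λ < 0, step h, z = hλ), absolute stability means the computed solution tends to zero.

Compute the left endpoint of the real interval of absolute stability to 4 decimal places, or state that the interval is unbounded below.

With y'=λy (z=hλ):
  k1=λy_n ⇒ h·k1=z·y_n;  k2=λ(1+13/20z)y_n ⇒ h·k2=z(1+13/20z)y_n
  y_{n+1}/y_n = 1 + 2/3z + 1/3z(1+13/20z) = 1 + z + 13/60z²
  Hence R(z) = 1 + z + 13/60z².

Find x<0 with |R(x)|<1.
x=-1.65: |R|=0.0601
R=1: x+13/60x²=0 ⇒ x=−60/13=-4.6154; min R=1−1/(4·13/60)=-0.1538>−1
Confirm numerically:
  x=-4.586: |R|=0.97080 <1
  x=-3.493: |R|=0.15056 <1
  x=-3.018: |R|=0.04453 <1
  x=-5.084: |R|=1.51620 >1
  x=-4.891: |R|=1.29207 >1
  x=-4.685: |R|=1.07067 >1
So |R|<1 on (-4.6154, 0).

z* = -4.6154.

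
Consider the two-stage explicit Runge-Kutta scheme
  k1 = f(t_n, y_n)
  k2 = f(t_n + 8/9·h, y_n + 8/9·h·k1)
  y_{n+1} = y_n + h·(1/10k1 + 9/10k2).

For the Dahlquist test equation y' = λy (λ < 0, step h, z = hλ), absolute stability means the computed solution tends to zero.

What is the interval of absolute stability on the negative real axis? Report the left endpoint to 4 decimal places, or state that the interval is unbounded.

z∈(-1.2500,0).

With y'=λy (z=hλ):
  k1=λy_n ⇒ h·k1=z·y_n;  k2=λ(1+8/9z)y_n ⇒ h·k2=z(1+8/9z)y_n
  y_{n+1}/y_n = 1 + 1/10z + 9/10z(1+8/9z) = 1 + z + 4/5z²
  ⇒ R(z) = 1 + z + 4/5z².

Boundary: |R(x)|=1, x<0.
x=-0.81: |R|=0.7149
R=1: x+4/5x²=0 ⇒ x=−5/4=-1.2500; min R=1−1/(4·4/5)=0.6875>−1
Confirm numerically:
  x=-1.188: |R|=0.94108 <1
  x=-0.971: |R|=0.78327 <1
  x=-0.903: |R|=0.74933 <1
  x=-1.754: |R|=1.70721 >1
  x=-1.729: |R|=1.66255 >1
  x=-1.330: |R|=1.08512 >1
So |R|<1 on (-1.2500, 0).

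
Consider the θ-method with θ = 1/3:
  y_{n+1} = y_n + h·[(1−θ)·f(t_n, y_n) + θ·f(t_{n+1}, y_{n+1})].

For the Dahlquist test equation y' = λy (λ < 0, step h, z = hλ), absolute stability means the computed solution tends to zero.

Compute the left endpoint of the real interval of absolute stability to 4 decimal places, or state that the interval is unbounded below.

z* = -6.0000.

With y'=λy (z=hλ):
  y_{n+1} = y_n + z·[2/3·y_n + 1/3·y_{n+1}] ⇒ (1 − 1/3z)y_{n+1} = (1 + 2/3z)y_n
  so R(z) = (1 + 2/3z)/(1 − 1/3z).

Solve |R(x)|<1 on ℝ⁻.
x=-1.41: |R|=0.0408
R=−1: 1+2/3x = −1+1/3x ⇒ -1/3x=2 ⇒ x=2/(-1/3)=-6.0000
Confirm numerically:
  x=-4.422: |R|=0.78739 <1
  x=-4.270: |R|=0.76204 <1
  x=-3.756: |R|=0.66785 <1
  x=-6.319: |R|=1.03423 >1
  x=-6.299: |R|=1.03215 >1
  x=-6.031: |R|=1.00343 >1
So |R|<1 on (-6.0000, 0).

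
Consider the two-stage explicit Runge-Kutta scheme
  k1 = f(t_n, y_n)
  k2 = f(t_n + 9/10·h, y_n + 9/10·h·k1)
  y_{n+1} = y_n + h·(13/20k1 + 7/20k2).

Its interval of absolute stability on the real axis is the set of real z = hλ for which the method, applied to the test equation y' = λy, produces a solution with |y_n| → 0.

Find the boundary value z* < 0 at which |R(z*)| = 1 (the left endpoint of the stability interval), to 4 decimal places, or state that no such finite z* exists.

z* = -3.1746.

On y'=λy, z=hλ:
  k1=λy_n ⇒ h·k1=z·y_n;  k2=λ(1+9/10z)y_n ⇒ h·k2=z(1+9/10z)y_n
  y_{n+1}/y_n = 1 + 13/20z + 7/20z(1+9/10z) = 1 + z + 63/200z²
  so R(z) = 1 + z + 63/200z².

Find x<0 with |R(x)|<1.
x=-1.57: |R|=0.2064
R=1: x+63/200x²=0 ⇒ x=−200/63=-3.1746; min R=1−1/(4·63/200)=0.2063>−1
Confirm numerically:
  x=-2.718: |R|=0.60907 <1
  x=-1.934: |R|=0.24421 <1
  x=-1.318: |R|=0.22919 <1
  x=-3.301: |R|=1.13143 >1
  x=-3.289: |R|=1.11852 >1
  x=-3.195: |R|=1.02053 >1
Interval (-3.1746, 0).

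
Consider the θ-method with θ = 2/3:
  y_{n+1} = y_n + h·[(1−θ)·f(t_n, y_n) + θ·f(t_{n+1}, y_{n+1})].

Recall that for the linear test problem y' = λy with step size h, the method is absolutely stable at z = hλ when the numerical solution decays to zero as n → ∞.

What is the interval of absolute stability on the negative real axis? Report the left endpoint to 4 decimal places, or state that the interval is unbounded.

Test eqn y'=λy, z=hλ:
  y_{n+1} = y_n + z·[1/3·y_n + 2/3·y_{n+1}] ⇒ (1 − 2/3z)y_{n+1} = (1 + 1/3z)y_n
  Hence R(z) = (1 + 1/3z)/(1 − 2/3z).

Boundary: |R(x)|=1, x<0.
x=-1.73: |R|=0.1966
x=-2: |R|=0.1429
x=-10: |R|=0.3043
x=-100: |R|=0.4778
θ=2/3≥1/2 ⇒ |1+1/3x|<|1−2/3x| ∀x<0 ⇒ unbounded interval.

(−∞, 0) — no finite endpoint.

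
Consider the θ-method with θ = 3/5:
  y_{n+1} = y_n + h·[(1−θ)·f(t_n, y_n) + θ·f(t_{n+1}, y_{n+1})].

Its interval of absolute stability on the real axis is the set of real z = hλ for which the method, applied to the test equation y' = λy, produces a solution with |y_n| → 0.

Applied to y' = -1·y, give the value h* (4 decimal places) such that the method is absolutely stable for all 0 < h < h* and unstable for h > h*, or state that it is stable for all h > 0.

interval (−∞, 0). Any h>0 works for λ=-1.

Test eqn y'=λy, z=hλ:
  y_{n+1} = y_n + z·[2/5·y_n + 3/5·y_{n+1}] ⇒ (1 − 3/5z)y_{n+1} = (1 + 2/5z)y_n
  Hence R(z) = (1 + 2/5z)/(1 − 3/5z).

Need |R(x)|<1, x<0.
x=-1.02: |R|=0.3672
x=-2: |R|=0.0909
x=-10: |R|=0.4286
x=-100: |R|=0.6393
θ=3/5≥1/2 ⇒ |1+2/5x|<|1−3/5x| ∀x<0 ⇒ unbounded interval.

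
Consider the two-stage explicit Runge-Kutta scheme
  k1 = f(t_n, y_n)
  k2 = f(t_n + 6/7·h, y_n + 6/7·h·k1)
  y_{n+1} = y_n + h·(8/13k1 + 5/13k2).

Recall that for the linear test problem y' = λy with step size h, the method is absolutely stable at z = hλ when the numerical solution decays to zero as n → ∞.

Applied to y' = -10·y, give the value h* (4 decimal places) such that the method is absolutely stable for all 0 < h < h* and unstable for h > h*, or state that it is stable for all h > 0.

On y'=λy, z=hλ:
  k1=λy_n ⇒ h·k1=z·y_n;  k2=λ(1+6/7z)y_n ⇒ h·k2=z(1+6/7z)y_n
  y_{n+1}/y_n = 1 + 8/13z + 5/13z(1+6/7z) = 1 + z + 30/91z²
  so R(z) = 1 + z + 30/91z².

Find x<0 with |R(x)|<1.
x=-0.52: |R|=0.5691
R=1: x+30/91x²=0 ⇒ x=−91/30=-3.0333; min R=1−1/(4·30/91)=0.2417>−1
Confirm numerically:
  x=-2.516: |R|=0.57090 <1
  x=-1.895: |R|=0.28885 <1
  x=-1.830: |R|=0.27403 <1
  x=-3.271: |R|=1.25629 >1
  x=-3.094: |R|=1.06188 >1
Interval (-3.0333, 0).

(-3.0333,0); λ=-10 ⇒ h* = (91/30)/10 = 0.3033.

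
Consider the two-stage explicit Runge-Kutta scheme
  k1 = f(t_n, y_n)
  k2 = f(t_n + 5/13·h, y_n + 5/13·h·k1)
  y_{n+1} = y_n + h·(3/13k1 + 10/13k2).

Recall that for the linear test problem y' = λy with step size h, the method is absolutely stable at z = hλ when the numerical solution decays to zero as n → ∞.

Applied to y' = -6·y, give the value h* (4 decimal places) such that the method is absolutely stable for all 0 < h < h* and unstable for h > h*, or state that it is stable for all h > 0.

Test eqn y'=λy, z=hλ:
  k1=λy_n ⇒ h·k1=z·y_n;  k2=λ(1+5/13z)y_n ⇒ h·k2=z(1+5/13z)y_n
  y_{n+1}/y_n = 1 + 3/13z + 10/13z(1+5/13z) = 1 + z + 50/169z²
  R(z) = 1 + z + 50/169z².

Find x<0 with |R(x)|<1.
x=-0.62: |R|=0.4937
R=1: x+50/169x²=0 ⇒ x=−169/50=-3.3800; min R=1−1/(4·50/169)=0.1550>−1
Confirm numerically:
  x=-2.188: |R|=0.22837 <1
  x=-1.691: |R|=0.15500 <1
  x=-1.430: |R|=0.17500 <1
  x=-3.704: |R|=1.35506 >1
  x=-3.581: |R|=1.21295 >1
Interval (-3.3800, 0).

(-3.3800,0); λ=-6 ⇒ h* = (169/50)/6 = 0.5633.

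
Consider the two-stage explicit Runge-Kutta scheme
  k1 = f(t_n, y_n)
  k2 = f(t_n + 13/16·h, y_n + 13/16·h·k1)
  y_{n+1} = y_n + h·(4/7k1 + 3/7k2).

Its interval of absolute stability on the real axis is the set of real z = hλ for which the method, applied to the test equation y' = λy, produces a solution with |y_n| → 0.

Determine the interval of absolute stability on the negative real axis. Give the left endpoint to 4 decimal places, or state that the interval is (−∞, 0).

Set f=λy, z=hλ:
  k1=λy_n ⇒ h·k1=z·y_n;  k2=λ(1+13/16z)y_n ⇒ h·k2=z(1+13/16z)y_n
  y_{n+1}/y_n = 1 + 4/7z + 3/7z(1+13/16z) = 1 + z + 39/112z²
  Hence R(z) = 1 + z + 39/112z².

Solve |R(x)|<1 on ℝ⁻.
x=-1.29: |R|=0.2895
R=1: x+39/112x²=0 ⇒ x=−112/39=-2.8718; min R=1−1/(4·39/112)=0.2821>−1
Confirm numerically:
  x=-1.866: |R|=0.34647 <1
  x=-1.220: |R|=0.29828 <1
  x=-1.203: |R|=0.30094 <1
  x=-3.112: |R|=1.26030 >1
  x=-3.067: |R|=1.20847 >1
Stable set (-2.8718, 0).

z∈(-2.8718,0).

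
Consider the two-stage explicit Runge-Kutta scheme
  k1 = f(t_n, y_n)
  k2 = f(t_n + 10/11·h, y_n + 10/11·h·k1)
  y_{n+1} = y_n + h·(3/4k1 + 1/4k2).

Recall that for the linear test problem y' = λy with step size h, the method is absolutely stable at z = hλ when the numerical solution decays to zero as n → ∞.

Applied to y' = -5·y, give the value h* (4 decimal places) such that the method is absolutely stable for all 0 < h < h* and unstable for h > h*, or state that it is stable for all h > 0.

On y'=λy, z=hλ:
  k1=λy_n ⇒ h·k1=z·y_n;  k2=λ(1+10/11z)y_n ⇒ h·k2=z(1+10/11z)y_n
  y_{n+1}/y_n = 1 + 3/4z + 1/4z(1+10/11z) = 1 + z + 5/22z²
  so R(z) = 1 + z + 5/22z².

Boundary: |R(x)|=1, x<0.
x=-1.46: |R|=0.0245
R=1: x+5/22x²=0 ⇒ x=−22/5=-4.4000; min R=1−1/(4·5/22)=-0.1000>−1
Confirm numerically:
  x=-2.827: |R|=0.01065 <1
  x=-2.350: |R|=0.09489 <1
  x=-1.873: |R|=0.07570 <1
  x=-4.880: |R|=1.53236 >1
  x=-4.564: |R|=1.17011 >1
Interval (-4.4000, 0).

(-4.4000,0); λ=-5 ⇒ h* = (22/5)/5 = 0.8800.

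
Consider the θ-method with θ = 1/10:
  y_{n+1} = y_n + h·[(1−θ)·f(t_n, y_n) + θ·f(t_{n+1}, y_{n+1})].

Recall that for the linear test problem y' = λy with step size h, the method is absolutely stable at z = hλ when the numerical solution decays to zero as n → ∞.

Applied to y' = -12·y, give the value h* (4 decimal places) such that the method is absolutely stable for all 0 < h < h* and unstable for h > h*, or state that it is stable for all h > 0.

(-2.5000,0); λ=-12 ⇒ h* = (5/2)/12 = 0.2083.

On y'=λy, z=hλ:
  y_{n+1} = y_n + z·[9/10·y_n + 1/10·y_{n+1}] ⇒ (1 − 1/10z)y_{n+1} = (1 + 9/10z)y_n
  Hence R(z) = (1 + 9/10z)/(1 − 1/10z).

Find x<0 with |R(x)|<1.
x=-0.39: |R|=0.6246
R=−1: 1+9/10x = −1+1/10x ⇒ -4/5x=2 ⇒ x=2/(-4/5)=-2.5000
Confirm numerically:
  x=-2.048: |R|=0.69987 <1
  x=-2.007: |R|=0.67152 <1
  x=-1.684: |R|=0.44129 <1
  x=-1.375: |R|=0.20879 <1
  x=-2.985: |R|=1.29881 >1
  x=-2.565: |R|=1.04138 >1
Stable set (-2.5000, 0).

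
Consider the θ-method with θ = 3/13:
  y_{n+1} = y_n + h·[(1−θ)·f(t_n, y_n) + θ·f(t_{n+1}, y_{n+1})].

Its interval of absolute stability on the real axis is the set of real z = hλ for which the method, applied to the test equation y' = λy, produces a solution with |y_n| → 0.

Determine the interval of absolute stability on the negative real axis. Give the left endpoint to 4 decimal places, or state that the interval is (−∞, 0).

Test eqn y'=λy, z=hλ:
  y_{n+1} = y_n + z·[10/13·y_n + 3/13·y_{n+1}] ⇒ (1 − 3/13z)y_{n+1} = (1 + 10/13z)y_n
  R(z) = (1 + 10/13z)/(1 − 3/13z).

Solve |R(x)|<1 on ℝ⁻.
x=-1.55: |R|=0.1416
R=−1: 1+10/13x = −1+3/13x ⇒ -7/13x=2 ⇒ x=2/(-7/13)=-3.7143
Confirm numerically:
  x=-3.114: |R|=0.81192 <1
  x=-2.236: |R|=0.47493 <1
  x=-1.820: |R|=0.28169 <1
  x=-1.784: |R|=0.26373 <1
  x=-4.184: |R|=1.12868 >1
  x=-4.034: |R|=1.08916 >1
Stable set (-3.7143, 0).

z∈(-3.7143,0).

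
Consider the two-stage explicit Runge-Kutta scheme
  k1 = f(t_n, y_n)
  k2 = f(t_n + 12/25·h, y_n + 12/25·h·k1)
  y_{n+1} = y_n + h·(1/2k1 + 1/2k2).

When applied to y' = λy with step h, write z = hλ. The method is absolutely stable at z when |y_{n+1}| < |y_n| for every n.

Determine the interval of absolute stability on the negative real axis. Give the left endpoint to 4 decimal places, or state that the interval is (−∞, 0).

Set f=λy, z=hλ:
  k1=λy_n ⇒ h·k1=z·y_n;  k2=λ(1+12/25z)y_n ⇒ h·k2=z(1+12/25z)y_n
  y_{n+1}/y_n = 1 + 1/2z + 1/2z(1+12/25z) = 1 + z + 6/25z²
  so R(z) = 1 + z + 6/25z².

Boundary: |R(x)|=1, x<0.
x=-1.69: |R|=0.0045
R=1: x+6/25x²=0 ⇒ x=−25/6=-4.1667; min R=1−1/(4·6/25)=-0.0417>−1
Confirm numerically:
  x=-3.868: |R|=0.72274 <1
  x=-3.338: |R|=0.33614 <1
  x=-1.922: |R|=0.03542 <1
  x=-4.493: |R|=1.35189 >1
  x=-4.391: |R|=1.23641 >1
Interval (-4.1667, 0).

(-4.1667, 0).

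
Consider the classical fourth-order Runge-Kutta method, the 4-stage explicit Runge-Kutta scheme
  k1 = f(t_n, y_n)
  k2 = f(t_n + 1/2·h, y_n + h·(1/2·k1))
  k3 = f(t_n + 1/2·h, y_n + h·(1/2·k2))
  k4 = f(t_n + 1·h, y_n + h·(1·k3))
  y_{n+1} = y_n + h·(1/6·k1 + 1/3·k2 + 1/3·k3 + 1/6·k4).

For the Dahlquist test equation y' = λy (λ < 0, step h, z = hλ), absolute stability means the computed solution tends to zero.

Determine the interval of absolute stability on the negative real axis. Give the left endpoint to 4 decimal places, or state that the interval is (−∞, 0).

(-2.7853, 0).

Set f=λy, z=hλ:
  order 4, 4-stage ⇒ R(z)=1+z+z^2/2+z^3/6+z^4/24
  (e.g. R(-0.65)=0.52292, |R|=0.52292)

Solve |R(x)|<1 on ℝ⁻.
x=-0.65: |R|=0.5229
|R(-2.49)|=0.6387 |R(-2.07)|=0.3592 |R(-1.22)|=0.3139
Bisect:
  x_lo=-3.5446 |R|=2.8925  x_hi=-0.0822 |R|=0.9211
  mid=-1.81341 |R|=0.28751 →hi
  mid=-2.67901 |R|=0.85124 →hi
  mid=-3.11182 |R|=1.61474 →lo
  mid=-2.89542 |R|=1.17913 →lo
  mid=-2.78722 |R|=1.00290 →lo
  mid=-2.73312 |R|=0.92414 →hi
  mid=-2.76017 |R|=0.96277 →hi
  ...
  [-2.78531,-2.78510] ⇒ x*=-2.7853
Stable set (-2.7853, 0).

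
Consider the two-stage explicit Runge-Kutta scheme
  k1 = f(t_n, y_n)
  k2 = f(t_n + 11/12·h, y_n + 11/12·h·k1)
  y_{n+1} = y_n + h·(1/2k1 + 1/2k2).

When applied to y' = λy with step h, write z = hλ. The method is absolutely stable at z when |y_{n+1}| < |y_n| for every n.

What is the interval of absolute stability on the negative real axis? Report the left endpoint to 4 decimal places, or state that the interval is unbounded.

(-2.1818, 0).

Test eqn y'=λy, z=hλ:
  k1=λy_n ⇒ h·k1=z·y_n;  k2=λ(1+11/12z)y_n ⇒ h·k2=z(1+11/12z)y_n
  y_{n+1}/y_n = 1 + 1/2z + 1/2z(1+11/12z) = 1 + z + 11/24z²
  Hence R(z) = 1 + z + 11/24z².

Solve |R(x)|<1 on ℝ⁻.
x=-1.5: |R|=0.5312
R=1: x+11/24x²=0 ⇒ x=−24/11=-2.1818; min R=1−1/(4·11/24)=0.4545>−1
Confirm numerically:
  x=-2.149: |R|=0.96768 <1
  x=-1.999: |R|=0.83250 <1
  x=-1.501: |R|=0.53163 <1
  x=-1.083: |R|=0.45457 <1
  x=-2.635: |R|=1.54731 >1
  x=-2.573: |R|=1.46132 >1
So |R|<1 on (-2.1818, 0).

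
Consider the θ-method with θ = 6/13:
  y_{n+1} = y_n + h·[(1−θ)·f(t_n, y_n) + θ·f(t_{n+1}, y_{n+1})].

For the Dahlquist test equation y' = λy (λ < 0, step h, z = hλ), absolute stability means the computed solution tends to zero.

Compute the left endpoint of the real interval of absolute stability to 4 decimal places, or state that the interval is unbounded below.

z* = -26.0000.

With y'=λy (z=hλ):
  y_{n+1} = y_n + z·[7/13·y_n + 6/13·y_{n+1}] ⇒ (1 − 6/13z)y_{n+1} = (1 + 7/13z)y_n
  so R(z) = (1 + 7/13z)/(1 − 6/13z).

Boundary: |R(x)|=1, x<0.
x=-0.87: |R|=0.3793
R=−1: 1+7/13x = −1+6/13x ⇒ -1/13x=2 ⇒ x=2/(-1/13)=-26.0000
Confirm numerically:
  x=-20.291: |R|=0.95763 <1
  x=-19.605: |R|=0.95104 <1
  x=-12.154: |R|=0.83886 <1
  x=-26.334: |R|=1.00195 >1
  x=-26.152: |R|=1.00089 >1
  x=-26.141: |R|=1.00083 >1
So |R|<1 on (-26.0000, 0).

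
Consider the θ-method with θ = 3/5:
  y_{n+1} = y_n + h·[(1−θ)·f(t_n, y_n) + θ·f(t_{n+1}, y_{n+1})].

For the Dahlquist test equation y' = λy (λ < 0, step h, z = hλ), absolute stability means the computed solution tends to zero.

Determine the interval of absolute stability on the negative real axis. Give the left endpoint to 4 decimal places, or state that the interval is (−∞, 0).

Set f=λy, z=hλ:
  y_{n+1} = y_n + z·[2/5·y_n + 3/5·y_{n+1}] ⇒ (1 − 3/5z)y_{n+1} = (1 + 2/5z)y_n
  ⇒ R(z) = (1 + 2/5z)/(1 − 3/5z).

Need |R(x)|<1, x<0.
x=-1.43: |R|=0.2304
x=-2: |R|=0.0909
x=-10: |R|=0.4286
x=-100: |R|=0.6393
θ=3/5≥1/2 ⇒ |1+2/5x|<|1−3/5x| ∀x<0 ⇒ stable on all of ℝ⁻.

interval (−∞, 0).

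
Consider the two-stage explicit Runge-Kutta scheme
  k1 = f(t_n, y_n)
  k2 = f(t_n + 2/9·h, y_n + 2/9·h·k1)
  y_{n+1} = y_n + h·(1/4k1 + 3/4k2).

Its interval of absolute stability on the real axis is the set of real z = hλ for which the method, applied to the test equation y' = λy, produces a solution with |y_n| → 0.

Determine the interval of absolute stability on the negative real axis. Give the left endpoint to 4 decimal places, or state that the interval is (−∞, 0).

(-6.0000, 0).

On y'=λy, z=hλ:
  k1=λy_n ⇒ h·k1=z·y_n;  k2=λ(1+2/9z)y_n ⇒ h·k2=z(1+2/9z)y_n
  y_{n+1}/y_n = 1 + 1/4z + 3/4z(1+2/9z) = 1 + z + 1/6z²
  so R(z) = 1 + z + 1/6z².

Need |R(x)|<1, x<0.
x=-1.55: |R|=0.1496
R=1: x+1/6x²=0 ⇒ x=−6=-6.0000; min R=1−1/(4·1/6)=-0.5000>−1
Confirm numerically:
  x=-4.983: |R|=0.15538 <1
  x=-4.176: |R|=0.26950 <1
  x=-3.463: |R|=0.46427 <1
  x=-6.339: |R|=1.35815 >1
  x=-6.333: |R|=1.35148 >1
Interval (-6.0000, 0).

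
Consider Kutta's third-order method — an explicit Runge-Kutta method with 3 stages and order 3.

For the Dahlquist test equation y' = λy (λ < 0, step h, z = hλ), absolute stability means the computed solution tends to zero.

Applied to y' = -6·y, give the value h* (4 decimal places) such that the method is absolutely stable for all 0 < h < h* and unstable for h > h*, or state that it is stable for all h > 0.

(-2.5127,0); λ=-6 ⇒ h* = 0.4188.

Test eqn y'=λy, z=hλ:
  order 3, 3-stage ⇒ R(z)=1+z+z^2/2+z^3/6
  (e.g. R(-0.71)=0.48240, |R|=0.48240)

Boundary: |R(x)|=1, x<0.
x=-0.71: |R|=0.4824
|R(-2.14)|=0.4836 |R(-0.52)|=0.5918 |R(-0.51)|=0.5979
Bisect:
  x_lo=-3.3009 |R|=2.8474  x_hi=-0.1012 |R|=0.9038
  mid=-1.70104 |R|=0.07461 →hi
  mid=-2.50099 |R|=0.98077 →hi
  mid=-2.90096 |R|=1.76204 →lo
  mid=-2.70097 |R|=1.33739 →lo
  mid=-2.60098 |R|=1.15107 →lo
  mid=-2.55098 |R|=1.06398 →lo
  mid=-2.52598 |R|=1.02190 →lo
  mid=-2.51348 |R|=1.00122 →lo
  mid=-2.50723 |R|=0.99096 →hi
  mid=-2.51036 |R|=0.99608 →hi
  ...
  [-2.51290,-2.51270] ⇒ x*=-2.5127
Interval (-2.5127, 0).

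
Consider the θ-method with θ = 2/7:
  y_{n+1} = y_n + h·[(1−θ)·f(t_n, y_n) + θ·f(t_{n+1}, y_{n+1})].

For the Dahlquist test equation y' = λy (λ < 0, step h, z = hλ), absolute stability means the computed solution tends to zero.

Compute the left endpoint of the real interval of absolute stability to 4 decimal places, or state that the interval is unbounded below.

z* = -4.6667.

On y'=λy, z=hλ:
  y_{n+1} = y_n + z·[5/7·y_n + 2/7·y_{n+1}] ⇒ (1 − 2/7z)y_{n+1} = (1 + 5/7z)y_n
  R(z) = (1 + 5/7z)/(1 − 2/7z).

Boundary: |R(x)|=1, x<0.
x=-1.7: |R|=0.1442
R=−1: 1+5/7x = −1+2/7x ⇒ -3/7x=2 ⇒ x=2/(-3/7)=-4.6667
Confirm numerically:
  x=-3.184: |R|=0.66727 <1
  x=-2.298: |R|=0.38720 <1
  x=-2.078: |R|=0.30387 <1
  x=-5.162: |R|=1.08578 >1
  x=-4.774: |R|=1.01946 >1
Interval (-4.6667, 0).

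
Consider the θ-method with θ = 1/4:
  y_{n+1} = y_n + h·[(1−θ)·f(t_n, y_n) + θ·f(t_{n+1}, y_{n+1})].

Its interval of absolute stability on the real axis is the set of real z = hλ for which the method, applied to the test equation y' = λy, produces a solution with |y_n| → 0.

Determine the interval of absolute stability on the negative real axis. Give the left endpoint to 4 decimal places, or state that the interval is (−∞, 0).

With y'=λy (z=hλ):
  y_{n+1} = y_n + z·[3/4·y_n + 1/4·y_{n+1}] ⇒ (1 − 1/4z)y_{n+1} = (1 + 3/4z)y_n
  Hence R(z) = (1 + 3/4z)/(1 − 1/4z).

Solve |R(x)|<1 on ℝ⁻.
x=-0.53: |R|=0.5320
R=−1: 1+3/4x = −1+1/4x ⇒ -1/2x=2 ⇒ x=2/(-1/2)=-4.0000
Confirm numerically:
  x=-3.874: |R|=0.96800 <1
  x=-3.475: |R|=0.85953 <1
  x=-3.146: |R|=0.76099 <1
  x=-2.795: |R|=0.64533 <1
  x=-4.511: |R|=1.12008 >1
  x=-4.289: |R|=1.06973 >1
  x=-4.052: |R|=1.01292 >1
Interval (-4.0000, 0).

(-4.0000, 0).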